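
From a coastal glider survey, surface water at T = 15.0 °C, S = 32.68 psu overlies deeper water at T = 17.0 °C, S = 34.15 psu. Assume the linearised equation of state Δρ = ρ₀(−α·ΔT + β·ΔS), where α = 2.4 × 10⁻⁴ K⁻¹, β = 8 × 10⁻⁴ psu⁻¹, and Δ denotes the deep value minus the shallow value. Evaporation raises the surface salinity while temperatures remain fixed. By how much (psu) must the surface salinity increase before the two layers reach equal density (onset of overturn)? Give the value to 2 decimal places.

0.87 psu

Neutral buoyancy requires −α(T_deep − T_surf) + β(S_deep − S_surf′) = 0.
S_surf′ = S_deep − (α/β)·ΔT = 34.15 − (2.4 × 10⁻⁴/8 × 10⁻⁴)·(+2.0) = 33.5500 psu.
Increase required: 33.5500 − 32.68 = 0.8700 psu.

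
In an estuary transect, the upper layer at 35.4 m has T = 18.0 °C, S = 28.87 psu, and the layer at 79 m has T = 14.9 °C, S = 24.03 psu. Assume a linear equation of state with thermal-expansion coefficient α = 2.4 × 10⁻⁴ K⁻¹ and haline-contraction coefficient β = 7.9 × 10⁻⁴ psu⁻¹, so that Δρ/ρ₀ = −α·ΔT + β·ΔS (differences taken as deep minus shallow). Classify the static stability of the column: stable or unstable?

ΔT = 14.9 − 18.0 = -3.1 K and ΔS = 24.03 − 28.87 = -4.84 psu (deep − shallow).
−αΔT = 7.44 × 10⁻⁴; βΔS = -3.8236 × 10⁻³; sum Δρ/ρ₀ = -3.0796 × 10⁻³.
Δρ/ρ₀ < 0, so Δρ < 0: deeper water is lighter → statically unstable; the column would overturn.

unstable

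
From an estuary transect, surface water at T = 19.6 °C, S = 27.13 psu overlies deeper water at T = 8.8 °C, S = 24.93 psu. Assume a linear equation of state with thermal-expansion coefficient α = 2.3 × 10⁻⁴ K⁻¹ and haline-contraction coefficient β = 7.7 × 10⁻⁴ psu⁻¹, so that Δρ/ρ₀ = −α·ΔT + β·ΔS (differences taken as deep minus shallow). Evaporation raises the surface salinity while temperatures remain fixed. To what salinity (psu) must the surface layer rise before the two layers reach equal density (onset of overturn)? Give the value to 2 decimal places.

Neutral buoyancy requires −α(T_deep − T_surf) + β(S_deep − S_surf′) = 0.
S_surf′ = S_deep − (α/β)·ΔT = 24.93 − (2.3 × 10⁻⁴/7.7 × 10⁻⁴)·(-10.8) = 28.1560 psu.
Increase required: 28.1560 − 27.13 = 1.0260 psu.

28.16 psu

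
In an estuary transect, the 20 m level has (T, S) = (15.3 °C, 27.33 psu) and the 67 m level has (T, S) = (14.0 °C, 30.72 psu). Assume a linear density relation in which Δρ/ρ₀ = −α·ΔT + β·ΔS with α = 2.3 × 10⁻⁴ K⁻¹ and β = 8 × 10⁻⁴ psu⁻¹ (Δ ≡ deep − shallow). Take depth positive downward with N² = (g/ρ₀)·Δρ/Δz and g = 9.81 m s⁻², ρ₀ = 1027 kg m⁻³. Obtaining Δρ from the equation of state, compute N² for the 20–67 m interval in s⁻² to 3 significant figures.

ΔT = -1.3 K, ΔS = +3.39 psu (deep − shallow).
Δρ/ρ₀ = −αΔT + βΔS = 2.99 × 10⁻⁴ + 2.712 × 10⁻³ = 3.011 × 10⁻³, so Δρ ≈ 3.092 kg m⁻³.
N² = (g/ρ₀)·Δρ/Δz = g·(Δρ/ρ₀)/Δz = 9.81 × 3.011 × 10⁻³ / 47 = 6.2847 × 10⁻⁴ s⁻² ≈ 6.28 × 10⁻⁴ s⁻².

6.28 × 10⁻⁴ s⁻²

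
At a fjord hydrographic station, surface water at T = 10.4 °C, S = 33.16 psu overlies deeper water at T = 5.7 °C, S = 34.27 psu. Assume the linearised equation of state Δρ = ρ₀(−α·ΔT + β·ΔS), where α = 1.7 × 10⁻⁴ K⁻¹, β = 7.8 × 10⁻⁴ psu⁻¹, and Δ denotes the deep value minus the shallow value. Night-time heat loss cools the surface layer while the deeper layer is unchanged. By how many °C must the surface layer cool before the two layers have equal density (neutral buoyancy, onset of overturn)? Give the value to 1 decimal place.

9.8 °C

Neutral buoyancy requires Δρ = 0, i.e. −α(T_deep − T_surf′) + β(S_deep − S_surf) = 0.
T_surf′ = T_deep − (β/α)·ΔS = 5.7 − (7.8 × 10⁻⁴/1.7 × 10⁻⁴)·(+1.11) = 0.607 °C.
Cooling required: 10.4 − (0.607) = 9.793 °C.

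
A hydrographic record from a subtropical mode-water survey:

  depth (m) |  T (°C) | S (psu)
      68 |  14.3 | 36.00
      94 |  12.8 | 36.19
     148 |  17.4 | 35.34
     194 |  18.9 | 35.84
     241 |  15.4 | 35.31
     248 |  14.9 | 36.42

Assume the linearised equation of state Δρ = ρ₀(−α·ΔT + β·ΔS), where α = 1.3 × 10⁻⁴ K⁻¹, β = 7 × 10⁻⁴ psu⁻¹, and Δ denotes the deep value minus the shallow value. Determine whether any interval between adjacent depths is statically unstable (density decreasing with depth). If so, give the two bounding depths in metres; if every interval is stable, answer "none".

94–148 m

Evaluate Δρ/ρ₀ = −αΔT + βΔS across each adjacent pair:
  68–94 m: −αΔT+βΔS = −(1.3 × 10⁻⁴)(-1.5)+(7 × 10⁻⁴)(+0.19) = 3.3 × 10⁻⁴ → stable
  94–148 m: −αΔT+βΔS = −(1.3 × 10⁻⁴)(+4.6)+(7 × 10⁻⁴)(-0.85) = -1.2 × 10⁻³ → UNSTABLE
  148–194 m: −αΔT+βΔS = −(1.3 × 10⁻⁴)(+1.5)+(7 × 10⁻⁴)(+0.50) = 1.6 × 10⁻⁴ → stable
  194–241 m: −αΔT+βΔS = −(1.3 × 10⁻⁴)(-3.5)+(7 × 10⁻⁴)(-0.53) = 8.4 × 10⁻⁵ → stable
  241–248 m: −αΔT+βΔS = −(1.3 × 10⁻⁴)(-0.5)+(7 × 10⁻⁴)(+1.11) = 8.4 × 10⁻⁴ → stable
The 94–148 m interval has Δρ < 0: lighter water underlies denser water.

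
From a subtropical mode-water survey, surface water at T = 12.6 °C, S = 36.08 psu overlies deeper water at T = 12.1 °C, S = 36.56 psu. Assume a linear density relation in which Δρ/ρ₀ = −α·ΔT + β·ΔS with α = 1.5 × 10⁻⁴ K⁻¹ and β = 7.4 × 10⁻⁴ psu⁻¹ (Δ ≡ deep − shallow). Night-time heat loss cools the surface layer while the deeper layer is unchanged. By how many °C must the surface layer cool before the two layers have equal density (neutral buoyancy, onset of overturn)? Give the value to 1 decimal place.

Neutral buoyancy requires Δρ = 0, i.e. −α(T_deep − T_surf′) + β(S_deep − S_surf) = 0.
T_surf′ = T_deep − (β/α)·ΔS = 12.1 − (7.4 × 10⁻⁴/1.5 × 10⁻⁴)·(+0.48) = 9.732 °C.
Cooling required: 12.6 − (9.732) = 2.868 °C.

2.9 °C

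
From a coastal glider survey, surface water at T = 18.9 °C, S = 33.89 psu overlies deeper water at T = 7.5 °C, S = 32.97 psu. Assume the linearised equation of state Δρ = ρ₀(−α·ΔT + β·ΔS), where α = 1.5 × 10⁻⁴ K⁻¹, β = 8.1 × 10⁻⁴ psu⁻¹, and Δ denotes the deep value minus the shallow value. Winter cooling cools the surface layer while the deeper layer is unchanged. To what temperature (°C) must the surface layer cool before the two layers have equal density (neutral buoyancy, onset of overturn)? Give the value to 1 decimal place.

12.5 °C

Neutral buoyancy requires Δρ = 0, i.e. −α(T_deep − T_surf′) + β(S_deep − S_surf) = 0.
T_surf′ = T_deep − (β/α)·ΔS = 7.5 − (8.1 × 10⁻⁴/1.5 × 10⁻⁴)·(-0.92) = 12.468 °C.
Cooling required: 18.9 − (12.468) = 6.432 °C.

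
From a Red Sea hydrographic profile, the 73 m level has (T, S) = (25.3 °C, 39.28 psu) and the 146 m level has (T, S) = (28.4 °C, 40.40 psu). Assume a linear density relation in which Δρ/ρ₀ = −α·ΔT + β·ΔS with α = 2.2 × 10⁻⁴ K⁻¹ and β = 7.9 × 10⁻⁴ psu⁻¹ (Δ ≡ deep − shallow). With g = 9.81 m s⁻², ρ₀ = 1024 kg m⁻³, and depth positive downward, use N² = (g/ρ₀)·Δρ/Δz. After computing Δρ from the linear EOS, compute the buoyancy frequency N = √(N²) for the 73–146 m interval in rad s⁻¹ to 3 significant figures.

5.22 × 10⁻³ rad s⁻¹

ΔT = +3.1 K, ΔS = +1.12 psu (deep − shallow).
Δρ/ρ₀ = −αΔT + βΔS = -6.82 × 10⁻⁴ + 8.848 × 10⁻⁴ = 2.028 × 10⁻⁴, so Δρ ≈ 0.2077 kg m⁻³.
N² = (g/ρ₀)·Δρ/Δz = g·(Δρ/ρ₀)/Δz = 9.81 × 2.028 × 10⁻⁴ / 73 = 2.7253 × 10⁻⁵ s⁻².
N = √(2.7253 × 10⁻⁵) = 5.2204 × 10⁻³ rad s⁻¹ ≈ 5.22 × 10⁻³ rad s⁻¹.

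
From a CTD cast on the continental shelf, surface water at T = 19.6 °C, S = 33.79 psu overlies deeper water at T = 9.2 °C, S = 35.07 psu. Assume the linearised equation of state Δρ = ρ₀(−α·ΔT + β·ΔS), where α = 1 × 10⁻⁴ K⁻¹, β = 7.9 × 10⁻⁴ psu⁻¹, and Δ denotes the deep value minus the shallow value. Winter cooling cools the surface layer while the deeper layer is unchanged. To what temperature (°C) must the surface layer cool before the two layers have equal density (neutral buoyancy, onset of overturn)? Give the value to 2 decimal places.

Neutral buoyancy requires Δρ = 0, i.e. −α(T_deep − T_surf′) + β(S_deep − S_surf) = 0.
T_surf′ = T_deep − (β/α)·ΔS = 9.2 − (7.9 × 10⁻⁴/1 × 10⁻⁴)·(+1.28) = -0.9120 °C.
Cooling required: 19.6 − (-0.9120) = 20.5120 °C.

-0.91 °C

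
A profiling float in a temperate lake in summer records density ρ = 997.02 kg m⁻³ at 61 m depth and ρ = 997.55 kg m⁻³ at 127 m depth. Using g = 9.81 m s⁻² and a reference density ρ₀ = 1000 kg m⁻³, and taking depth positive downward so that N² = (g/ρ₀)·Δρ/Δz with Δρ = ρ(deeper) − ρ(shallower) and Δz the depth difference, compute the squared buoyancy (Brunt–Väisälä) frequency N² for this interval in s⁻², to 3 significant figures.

Δρ = 997.55 − 997.02 = 0.53 kg m⁻³ over Δz = 127 − 61 = 66 m.
N² = (9.81/1000) × (0.53/66) = 7.8777 × 10⁻⁵ s⁻² ≈ 7.88 × 10⁻⁵ s⁻².

7.88 × 10⁻⁵ s⁻²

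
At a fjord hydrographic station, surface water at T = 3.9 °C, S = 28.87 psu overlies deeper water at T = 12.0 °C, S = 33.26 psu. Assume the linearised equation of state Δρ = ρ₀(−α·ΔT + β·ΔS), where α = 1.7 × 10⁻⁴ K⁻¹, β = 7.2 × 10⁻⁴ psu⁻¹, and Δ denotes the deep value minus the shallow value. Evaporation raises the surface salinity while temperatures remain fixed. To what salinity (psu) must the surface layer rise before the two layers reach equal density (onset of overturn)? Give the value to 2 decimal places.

31.35 psu

Neutral buoyancy requires −α(T_deep − T_surf) + β(S_deep − S_surf′) = 0.
S_surf′ = S_deep − (α/β)·ΔT = 33.26 − (1.7 × 10⁻⁴/7.2 × 10⁻⁴)·(+8.1) = 31.3475 psu.
Increase required: 31.3475 − 28.87 = 2.4775 psu.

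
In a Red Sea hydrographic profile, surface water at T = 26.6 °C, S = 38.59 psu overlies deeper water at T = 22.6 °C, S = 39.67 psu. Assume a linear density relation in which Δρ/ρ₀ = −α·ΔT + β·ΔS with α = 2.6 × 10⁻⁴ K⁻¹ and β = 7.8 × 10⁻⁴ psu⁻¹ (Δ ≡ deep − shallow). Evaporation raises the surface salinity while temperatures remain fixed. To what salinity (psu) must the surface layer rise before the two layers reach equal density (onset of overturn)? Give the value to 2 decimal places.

41.00 psu

Neutral buoyancy requires −α(T_deep − T_surf) + β(S_deep − S_surf′) = 0.
S_surf′ = S_deep − (α/β)·ΔT = 39.67 − (2.6 × 10⁻⁴/7.8 × 10⁻⁴)·(-4.0) = 41.0033 psu.
Increase required: 41.0033 − 38.59 = 2.4133 psu.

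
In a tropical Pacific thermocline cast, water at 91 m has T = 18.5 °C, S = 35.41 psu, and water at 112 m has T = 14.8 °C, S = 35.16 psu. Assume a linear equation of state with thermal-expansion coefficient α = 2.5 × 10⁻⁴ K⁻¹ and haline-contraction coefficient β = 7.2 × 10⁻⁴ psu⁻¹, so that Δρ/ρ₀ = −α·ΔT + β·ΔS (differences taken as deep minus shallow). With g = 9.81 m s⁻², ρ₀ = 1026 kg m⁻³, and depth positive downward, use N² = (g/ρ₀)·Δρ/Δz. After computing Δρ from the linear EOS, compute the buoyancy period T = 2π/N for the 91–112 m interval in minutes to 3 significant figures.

ΔT = -3.7 K, ΔS = -0.25 psu (deep − shallow).
Δρ/ρ₀ = −αΔT + βΔS = 9.25 × 10⁻⁴ − 1.80 × 10⁻⁴ = 7.45 × 10⁻⁴, so Δρ ≈ 0.7644 kg m⁻³.
N² = (g/ρ₀)·Δρ/Δz = g·(Δρ/ρ₀)/Δz = 9.81 × 7.45 × 10⁻⁴ / 21 = 3.4802 × 10⁻⁴ s⁻².
N = √(3.4802 × 10⁻⁴) = 0.018655 rad s⁻¹ → T = 2π/N = 336.81 s = 5.6135 min ≈ 5.61 min.

5.61 min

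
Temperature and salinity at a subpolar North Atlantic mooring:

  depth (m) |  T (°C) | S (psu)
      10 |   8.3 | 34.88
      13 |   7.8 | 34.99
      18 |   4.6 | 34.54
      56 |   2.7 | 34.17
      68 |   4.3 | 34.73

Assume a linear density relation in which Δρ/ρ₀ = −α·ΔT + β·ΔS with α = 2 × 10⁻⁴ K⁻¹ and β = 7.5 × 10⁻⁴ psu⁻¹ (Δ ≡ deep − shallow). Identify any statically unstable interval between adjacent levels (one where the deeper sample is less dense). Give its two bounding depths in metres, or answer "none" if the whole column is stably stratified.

none

Evaluate Δρ/ρ₀ = −αΔT + βΔS across each adjacent pair:
  10–13 m: −αΔT+βΔS = −(2 × 10⁻⁴)(-0.5)+(7.5 × 10⁻⁴)(+0.11) = 1.8 × 10⁻⁴ → stable
  13–18 m: −αΔT+βΔS = −(2 × 10⁻⁴)(-3.2)+(7.5 × 10⁻⁴)(-0.45) = 3.0 × 10⁻⁴ → stable
  18–56 m: −αΔT+βΔS = −(2 × 10⁻⁴)(-1.9)+(7.5 × 10⁻⁴)(-0.37) = 1.0 × 10⁻⁴ → stable
  56–68 m: −αΔT+βΔS = −(2 × 10⁻⁴)(+1.6)+(7.5 × 10⁻⁴)(+0.56) = 1.0 × 10⁻⁴ → stable
Every interval has Δρ > 0: the column is stably stratified throughout.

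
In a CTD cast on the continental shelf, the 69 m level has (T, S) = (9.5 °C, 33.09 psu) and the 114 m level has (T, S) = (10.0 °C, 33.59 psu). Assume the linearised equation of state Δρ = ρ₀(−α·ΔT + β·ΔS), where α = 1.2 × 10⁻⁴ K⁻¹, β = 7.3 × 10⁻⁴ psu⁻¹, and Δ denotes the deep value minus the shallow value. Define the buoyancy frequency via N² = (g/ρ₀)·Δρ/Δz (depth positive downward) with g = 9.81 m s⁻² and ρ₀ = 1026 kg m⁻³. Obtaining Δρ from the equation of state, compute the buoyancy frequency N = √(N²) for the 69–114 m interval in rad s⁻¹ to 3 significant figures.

8.15 × 10⁻³ rad s⁻¹

ΔT = +0.5 K, ΔS = +0.50 psu (deep − shallow).
Δρ/ρ₀ = −αΔT + βΔS = -6.00 × 10⁻⁵ + 3.65 × 10⁻⁴ = 3.05 × 10⁻⁴, so Δρ ≈ 0.3129 kg m⁻³.
N² = (g/ρ₀)·Δρ/Δz = g·(Δρ/ρ₀)/Δz = 9.81 × 3.05 × 10⁻⁴ / 45 = 6.6490 × 10⁻⁵ s⁻².
N = √(6.6490 × 10⁻⁵) = 8.1541 × 10⁻³ rad s⁻¹ ≈ 8.15 × 10⁻³ rad s⁻¹.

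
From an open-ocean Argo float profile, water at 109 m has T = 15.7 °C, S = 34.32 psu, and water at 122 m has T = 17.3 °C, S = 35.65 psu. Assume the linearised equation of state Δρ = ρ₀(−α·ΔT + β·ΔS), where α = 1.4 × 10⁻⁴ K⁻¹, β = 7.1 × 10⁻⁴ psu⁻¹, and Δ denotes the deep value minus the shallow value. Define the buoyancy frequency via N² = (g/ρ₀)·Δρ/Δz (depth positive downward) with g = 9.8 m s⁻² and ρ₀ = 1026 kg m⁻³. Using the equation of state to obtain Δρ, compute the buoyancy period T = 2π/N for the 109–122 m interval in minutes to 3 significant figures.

4.49 min

ΔT = +1.6 K, ΔS = +1.33 psu (deep − shallow).
Δρ/ρ₀ = −αΔT + βΔS = -2.24 × 10⁻⁴ + 9.443 × 10⁻⁴ = 7.203 × 10⁻⁴, so Δρ ≈ 0.7390 kg m⁻³.
N² = (g/ρ₀)·Δρ/Δz = g·(Δρ/ρ₀)/Δz = 9.8 × 7.203 × 10⁻⁴ / 13 = 5.4300 × 10⁻⁴ s⁻².
N = √(5.4300 × 10⁻⁴) = 0.023302 rad s⁻¹ → T = 2π/N = 269.64 s = 4.4940 min ≈ 4.49 min.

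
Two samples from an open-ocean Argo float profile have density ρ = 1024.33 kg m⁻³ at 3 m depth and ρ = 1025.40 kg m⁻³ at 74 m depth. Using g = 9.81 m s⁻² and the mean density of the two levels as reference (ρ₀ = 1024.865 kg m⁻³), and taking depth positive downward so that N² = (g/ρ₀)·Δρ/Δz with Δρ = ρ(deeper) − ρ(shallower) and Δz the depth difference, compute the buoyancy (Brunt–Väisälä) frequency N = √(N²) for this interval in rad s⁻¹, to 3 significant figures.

Δρ = 1025.40 − 1024.33 = 1.07 kg m⁻³ over Δz = 74 − 3 = 71 m.
N² = (9.81/1024.865) × (1.07/71) = 1.4425 × 10⁻⁴ s⁻².
N = √(1.4425 × 10⁻⁴) = 0.012010 rad s⁻¹ ≈ 0.0120 rad s⁻¹.

0.0120 rad s⁻¹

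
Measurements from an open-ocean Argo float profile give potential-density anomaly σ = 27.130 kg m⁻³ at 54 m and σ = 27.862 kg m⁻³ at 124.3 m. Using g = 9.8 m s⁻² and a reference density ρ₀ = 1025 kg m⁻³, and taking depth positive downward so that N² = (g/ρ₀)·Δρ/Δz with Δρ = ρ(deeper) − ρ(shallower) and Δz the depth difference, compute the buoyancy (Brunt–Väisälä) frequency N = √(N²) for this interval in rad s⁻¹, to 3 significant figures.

9.98 × 10⁻³ rad s⁻¹

Δρ = 1027.862 − 1027.130 = 0.732 kg m⁻³ over Δz = 124.3 − 54 = 70.3 m.
N² = (9.8/1025) × (0.732/70.3) = 9.9554 × 10⁻⁵ s⁻².
N = √(9.9554 × 10⁻⁵) = 9.9777 × 10⁻³ rad s⁻¹ ≈ 9.98 × 10⁻³ rad s⁻¹.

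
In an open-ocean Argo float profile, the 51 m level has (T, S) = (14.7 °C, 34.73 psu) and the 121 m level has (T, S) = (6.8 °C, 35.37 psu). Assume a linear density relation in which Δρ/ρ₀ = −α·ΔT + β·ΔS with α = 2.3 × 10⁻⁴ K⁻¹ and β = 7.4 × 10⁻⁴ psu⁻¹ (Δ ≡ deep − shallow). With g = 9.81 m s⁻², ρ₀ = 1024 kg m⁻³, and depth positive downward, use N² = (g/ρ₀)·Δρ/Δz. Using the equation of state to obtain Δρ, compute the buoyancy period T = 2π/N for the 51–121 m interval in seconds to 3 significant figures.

ΔT = -7.9 K, ΔS = +0.64 psu (deep − shallow).
Δρ/ρ₀ = −αΔT + βΔS = 1.817 × 10⁻³ + 4.736 × 10⁻⁴ = 2.2906 × 10⁻³, so Δρ ≈ 2.346 kg m⁻³.
N² = (g/ρ₀)·Δρ/Δz = g·(Δρ/ρ₀)/Δz = 9.81 × 2.2906 × 10⁻³ / 70 = 3.2101 × 10⁻⁴ s⁻².
N = √(3.2101 × 10⁻⁴) = 0.017917 rad s⁻¹ → T = 2π/N = 350.68 s ≈ 351 s.

351 s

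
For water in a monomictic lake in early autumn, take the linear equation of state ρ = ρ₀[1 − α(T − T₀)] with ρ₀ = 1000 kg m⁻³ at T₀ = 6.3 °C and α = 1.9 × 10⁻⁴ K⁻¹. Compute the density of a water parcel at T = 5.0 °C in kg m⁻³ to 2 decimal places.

T − T₀ = -1.3 K.
Bracket = 1 − α·(-1.3) = 1 + (2.47 × 10⁻⁴) = 1.0002470.
ρ = 1000 × 1.0002470 = 1000.25 kg m⁻³.

1000.25 kg m⁻³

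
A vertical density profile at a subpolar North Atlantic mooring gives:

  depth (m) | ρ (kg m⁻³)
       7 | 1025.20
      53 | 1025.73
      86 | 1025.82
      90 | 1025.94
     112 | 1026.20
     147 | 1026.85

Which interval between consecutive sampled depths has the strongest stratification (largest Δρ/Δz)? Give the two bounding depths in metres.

Compute the density gradient over each adjacent pair:
  7–53 m: Δρ/Δz = 0.53/46 = 0.012 kg m⁻⁴
  53–86 m: Δρ/Δz = 0.09/33 = 2.7 × 10⁻³ kg m⁻⁴
  86–90 m: Δρ/Δz = 0.12/4 = 0.030 kg m⁻⁴
  90–112 m: Δρ/Δz = 0.26/22 = 0.012 kg m⁻⁴
  112–147 m: Δρ/Δz = 0.65/35 = 0.019 kg m⁻⁴
The largest gradient is in the 86–90 m interval — the pycnocline.

86–90 m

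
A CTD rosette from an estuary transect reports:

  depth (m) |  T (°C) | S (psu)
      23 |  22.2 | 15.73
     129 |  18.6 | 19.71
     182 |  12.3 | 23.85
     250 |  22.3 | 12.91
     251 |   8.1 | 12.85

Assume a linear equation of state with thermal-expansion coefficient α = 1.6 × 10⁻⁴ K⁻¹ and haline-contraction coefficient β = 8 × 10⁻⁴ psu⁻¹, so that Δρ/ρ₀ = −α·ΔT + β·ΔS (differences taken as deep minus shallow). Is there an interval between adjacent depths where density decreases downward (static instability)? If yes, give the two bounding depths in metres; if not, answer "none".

182–250 m

Evaluate Δρ/ρ₀ = −αΔT + βΔS across each adjacent pair:
  23–129 m: −αΔT+βΔS = −(1.6 × 10⁻⁴)(-3.6)+(8 × 10⁻⁴)(+3.98) = 3.8 × 10⁻³ → stable
  129–182 m: −αΔT+βΔS = −(1.6 × 10⁻⁴)(-6.3)+(8 × 10⁻⁴)(+4.14) = 4.3 × 10⁻³ → stable
  182–250 m: −αΔT+βΔS = −(1.6 × 10⁻⁴)(+10.0)+(8 × 10⁻⁴)(-10.94) = -0.010 → UNSTABLE
  250–251 m: −αΔT+βΔS = −(1.6 × 10⁻⁴)(-14.2)+(8 × 10⁻⁴)(-0.06) = 2.2 × 10⁻³ → stable
The 182–250 m interval has Δρ < 0: lighter water underlies denser water.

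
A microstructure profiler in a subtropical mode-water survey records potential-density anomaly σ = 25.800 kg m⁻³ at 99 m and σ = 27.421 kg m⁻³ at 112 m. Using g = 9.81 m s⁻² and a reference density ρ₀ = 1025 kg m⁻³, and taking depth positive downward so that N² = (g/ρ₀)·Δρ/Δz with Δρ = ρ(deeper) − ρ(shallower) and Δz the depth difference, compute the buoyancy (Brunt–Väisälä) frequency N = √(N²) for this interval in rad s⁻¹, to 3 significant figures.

0.0345 rad s⁻¹

Δρ = 1027.421 − 1025.800 = 1.621 kg m⁻³ over Δz = 112 − 99 = 13 m.
N² = (9.81/1025) × (1.621/13) = 1.1934 × 10⁻³ s⁻².
N = √(1.1934 × 10⁻³) = 0.034546 rad s⁻¹ ≈ 0.0345 rad s⁻¹.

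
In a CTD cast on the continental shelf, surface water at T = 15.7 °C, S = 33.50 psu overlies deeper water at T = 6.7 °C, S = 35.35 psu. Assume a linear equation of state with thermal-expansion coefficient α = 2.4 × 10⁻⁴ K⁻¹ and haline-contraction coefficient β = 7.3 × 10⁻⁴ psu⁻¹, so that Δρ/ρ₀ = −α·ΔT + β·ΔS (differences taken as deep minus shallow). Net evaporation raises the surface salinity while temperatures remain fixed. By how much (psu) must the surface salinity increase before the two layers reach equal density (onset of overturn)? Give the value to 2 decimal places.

4.81 psu

Neutral buoyancy requires −α(T_deep − T_surf) + β(S_deep − S_surf′) = 0.
S_surf′ = S_deep − (α/β)·ΔT = 35.35 − (2.4 × 10⁻⁴/7.3 × 10⁻⁴)·(-9.0) = 38.3089 psu.
Increase required: 38.3089 − 33.50 = 4.8089 psu.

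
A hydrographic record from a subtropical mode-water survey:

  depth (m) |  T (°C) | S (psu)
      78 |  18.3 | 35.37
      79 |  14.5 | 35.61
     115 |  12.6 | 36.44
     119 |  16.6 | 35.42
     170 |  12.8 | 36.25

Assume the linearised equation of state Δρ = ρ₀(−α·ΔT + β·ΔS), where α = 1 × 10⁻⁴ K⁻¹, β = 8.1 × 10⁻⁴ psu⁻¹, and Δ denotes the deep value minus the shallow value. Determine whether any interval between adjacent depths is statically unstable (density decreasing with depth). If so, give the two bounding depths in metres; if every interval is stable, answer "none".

Evaluate Δρ/ρ₀ = −αΔT + βΔS across each adjacent pair:
  78–79 m: −αΔT+βΔS = −(1 × 10⁻⁴)(-3.8)+(8.1 × 10⁻⁴)(+0.24) = 5.7 × 10⁻⁴ → stable
  79–115 m: −αΔT+βΔS = −(1 × 10⁻⁴)(-1.9)+(8.1 × 10⁻⁴)(+0.83) = 8.6 × 10⁻⁴ → stable
  115–119 m: −αΔT+βΔS = −(1 × 10⁻⁴)(+4.0)+(8.1 × 10⁻⁴)(-1.02) = -1.2 × 10⁻³ → UNSTABLE
  119–170 m: −αΔT+βΔS = −(1 × 10⁻⁴)(-3.8)+(8.1 × 10⁻⁴)(+0.83) = 1.1 × 10⁻³ → stable
The 115–119 m interval has Δρ < 0: lighter water underlies denser water.

115–119 m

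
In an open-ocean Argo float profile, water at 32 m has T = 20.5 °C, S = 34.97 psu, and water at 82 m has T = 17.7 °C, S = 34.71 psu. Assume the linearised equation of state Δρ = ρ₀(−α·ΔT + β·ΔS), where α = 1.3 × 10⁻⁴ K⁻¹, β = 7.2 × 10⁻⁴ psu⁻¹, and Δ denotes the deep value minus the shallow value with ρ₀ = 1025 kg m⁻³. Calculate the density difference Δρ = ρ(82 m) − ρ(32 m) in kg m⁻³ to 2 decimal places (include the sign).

+0.18 kg m⁻³

ΔT = -2.8 K, ΔS = -0.26 psu (deep − shallow).
Δρ/ρ₀ = −(1.3 × 10⁻⁴)(-2.8) + (7.2 × 10⁻⁴)(-0.26) = 1.768 × 10⁻⁴.
Δρ = 1025 × (1.768 × 10⁻⁴) = +0.18 kg m⁻³.
Positive Δρ: denser below, stable.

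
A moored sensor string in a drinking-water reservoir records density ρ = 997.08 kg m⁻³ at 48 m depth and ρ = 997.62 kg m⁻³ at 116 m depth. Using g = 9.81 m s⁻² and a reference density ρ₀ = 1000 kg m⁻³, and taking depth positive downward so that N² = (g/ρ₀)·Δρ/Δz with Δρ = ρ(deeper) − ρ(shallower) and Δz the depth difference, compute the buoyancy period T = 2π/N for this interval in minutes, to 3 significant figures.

Δρ = 997.62 − 997.08 = 0.54 kg m⁻³ over Δz = 116 − 48 = 68 m.
N² = (9.81/1000) × (0.54/68) = 7.7903 × 10⁻⁵ s⁻².
N = √(7.7903 × 10⁻⁵) = 8.8263 × 10⁻³ rad s⁻¹, so T = 2π/N = 711.87 s = 11.864 min ≈ 11.9 min.

11.9 min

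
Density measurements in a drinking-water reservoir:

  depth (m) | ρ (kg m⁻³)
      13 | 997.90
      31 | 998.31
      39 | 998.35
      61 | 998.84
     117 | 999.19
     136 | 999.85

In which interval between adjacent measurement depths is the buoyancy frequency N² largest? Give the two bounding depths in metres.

117–136 m

Compute the density gradient over each adjacent pair:
  13–31 m: Δρ/Δz = 0.41/18 = 0.023 kg m⁻⁴
  31–39 m: Δρ/Δz = 0.04/8 = 5.0 × 10⁻³ kg m⁻⁴
  39–61 m: Δρ/Δz = 0.49/22 = 0.022 kg m⁻⁴
  61–117 m: Δρ/Δz = 0.35/56 = 6.2 × 10⁻³ kg m⁻⁴
  117–136 m: Δρ/Δz = 0.66/19 = 0.035 kg m⁻⁴
The largest gradient is in the 117–136 m interval — the pycnocline.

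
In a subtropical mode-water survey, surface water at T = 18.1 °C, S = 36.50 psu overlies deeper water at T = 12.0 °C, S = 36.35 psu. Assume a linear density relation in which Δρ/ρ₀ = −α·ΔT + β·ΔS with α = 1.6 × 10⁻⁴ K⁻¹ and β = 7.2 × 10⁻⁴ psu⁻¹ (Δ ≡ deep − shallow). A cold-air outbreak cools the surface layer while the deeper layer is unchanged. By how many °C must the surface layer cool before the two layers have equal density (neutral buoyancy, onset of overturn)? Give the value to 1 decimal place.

5.4 °C

Neutral buoyancy requires Δρ = 0, i.e. −α(T_deep − T_surf′) + β(S_deep − S_surf) = 0.
T_surf′ = T_deep − (β/α)·ΔS = 12.0 − (7.2 × 10⁻⁴/1.6 × 10⁻⁴)·(-0.15) = 12.675 °C.
Cooling required: 18.1 − (12.675) = 5.425 °C.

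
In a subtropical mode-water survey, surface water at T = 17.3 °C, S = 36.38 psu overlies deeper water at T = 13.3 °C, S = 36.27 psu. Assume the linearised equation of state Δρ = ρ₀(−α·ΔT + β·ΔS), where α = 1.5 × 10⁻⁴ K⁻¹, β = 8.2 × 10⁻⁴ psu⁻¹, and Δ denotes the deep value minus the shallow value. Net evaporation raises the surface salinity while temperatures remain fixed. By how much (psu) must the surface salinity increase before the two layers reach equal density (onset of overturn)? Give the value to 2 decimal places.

0.62 psu

Neutral buoyancy requires −α(T_deep − T_surf) + β(S_deep − S_surf′) = 0.
S_surf′ = S_deep − (α/β)·ΔT = 36.27 − (1.5 × 10⁻⁴/8.2 × 10⁻⁴)·(-4.0) = 37.0017 psu.
Increase required: 37.0017 − 36.38 = 0.6217 psu.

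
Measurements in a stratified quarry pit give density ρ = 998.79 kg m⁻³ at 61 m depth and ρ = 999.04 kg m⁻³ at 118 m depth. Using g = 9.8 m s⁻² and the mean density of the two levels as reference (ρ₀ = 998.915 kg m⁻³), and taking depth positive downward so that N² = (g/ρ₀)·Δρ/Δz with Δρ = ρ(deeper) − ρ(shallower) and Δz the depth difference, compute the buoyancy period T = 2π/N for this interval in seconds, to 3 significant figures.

958 s

Δρ = 999.04 − 998.79 = 0.25 kg m⁻³ over Δz = 118 − 61 = 57 m.
N² = (9.8/998.915) × (0.25/57) = 4.3029 × 10⁻⁵ s⁻².
N = √(4.3029 × 10⁻⁵) = 6.5596 × 10⁻³ rad s⁻¹, so T = 2π/N = 957.86 s ≈ 958 s.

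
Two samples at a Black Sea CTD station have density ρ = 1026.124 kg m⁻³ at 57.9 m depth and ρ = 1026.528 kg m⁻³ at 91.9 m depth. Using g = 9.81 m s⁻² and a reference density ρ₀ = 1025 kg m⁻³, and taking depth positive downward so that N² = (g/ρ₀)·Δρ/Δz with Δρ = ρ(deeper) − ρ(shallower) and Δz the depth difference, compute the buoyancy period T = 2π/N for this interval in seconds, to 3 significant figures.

Δρ = 1026.528 − 1026.124 = 0.404 kg m⁻³ over Δz = 91.9 − 57.9 = 34 m.
N² = (9.81/1025) × (0.404/34) = 1.1372 × 10⁻⁴ s⁻².
N = √(1.1372 × 10⁻⁴) = 0.010664 rad s⁻¹, so T = 2π/N = 589.20 s ≈ 589 s.

589 s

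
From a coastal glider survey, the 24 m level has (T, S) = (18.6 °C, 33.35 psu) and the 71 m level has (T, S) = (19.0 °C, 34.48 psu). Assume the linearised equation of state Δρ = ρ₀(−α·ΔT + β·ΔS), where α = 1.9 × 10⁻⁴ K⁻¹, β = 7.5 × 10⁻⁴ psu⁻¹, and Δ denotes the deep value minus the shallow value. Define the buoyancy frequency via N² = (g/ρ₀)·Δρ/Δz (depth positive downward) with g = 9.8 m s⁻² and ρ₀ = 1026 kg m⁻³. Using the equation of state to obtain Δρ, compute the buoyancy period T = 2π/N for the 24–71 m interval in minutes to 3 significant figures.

8.26 min

ΔT = +0.4 K, ΔS = +1.13 psu (deep − shallow).
Δρ/ρ₀ = −αΔT + βΔS = -7.60 × 10⁻⁵ + 8.475 × 10⁻⁴ = 7.715 × 10⁻⁴, so Δρ ≈ 0.7916 kg m⁻³.
N² = (g/ρ₀)·Δρ/Δz = g·(Δρ/ρ₀)/Δz = 9.8 × 7.715 × 10⁻⁴ / 47 = 1.6087 × 10⁻⁴ s⁻².
N = √(1.6087 × 10⁻⁴) = 0.012683 rad s⁻¹ → T = 2π/N = 495.40 s = 8.2567 min ≈ 8.26 min.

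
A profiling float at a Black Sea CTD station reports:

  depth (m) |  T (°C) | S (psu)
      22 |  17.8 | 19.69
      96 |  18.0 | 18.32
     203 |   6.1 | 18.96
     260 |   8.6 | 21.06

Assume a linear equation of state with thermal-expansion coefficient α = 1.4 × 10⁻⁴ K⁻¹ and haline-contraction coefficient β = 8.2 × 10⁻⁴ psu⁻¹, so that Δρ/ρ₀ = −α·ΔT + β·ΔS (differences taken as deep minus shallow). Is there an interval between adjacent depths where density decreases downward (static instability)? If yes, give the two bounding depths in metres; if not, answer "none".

22–96 m

Evaluate Δρ/ρ₀ = −αΔT + βΔS across each adjacent pair:
  22–96 m: −αΔT+βΔS = −(1.4 × 10⁻⁴)(+0.2)+(8.2 × 10⁻⁴)(-1.37) = -1.2 × 10⁻³ → UNSTABLE
  96–203 m: −αΔT+βΔS = −(1.4 × 10⁻⁴)(-11.9)+(8.2 × 10⁻⁴)(+0.64) = 2.2 × 10⁻³ → stable
  203–260 m: −αΔT+βΔS = −(1.4 × 10⁻⁴)(+2.5)+(8.2 × 10⁻⁴)(+2.10) = 1.4 × 10⁻³ → stable
The 22–96 m interval has Δρ < 0: lighter water underlies denser water.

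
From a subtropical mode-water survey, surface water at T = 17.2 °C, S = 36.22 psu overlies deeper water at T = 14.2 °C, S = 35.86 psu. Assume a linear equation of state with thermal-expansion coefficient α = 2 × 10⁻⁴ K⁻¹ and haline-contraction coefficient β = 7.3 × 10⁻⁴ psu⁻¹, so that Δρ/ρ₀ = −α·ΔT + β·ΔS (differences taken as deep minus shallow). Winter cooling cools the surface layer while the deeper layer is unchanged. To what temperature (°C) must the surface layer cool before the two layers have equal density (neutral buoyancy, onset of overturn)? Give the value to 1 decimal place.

15.5 °C

Neutral buoyancy requires Δρ = 0, i.e. −α(T_deep − T_surf′) + β(S_deep − S_surf) = 0.
T_surf′ = T_deep − (β/α)·ΔS = 14.2 − (7.3 × 10⁻⁴/2 × 10⁻⁴)·(-0.36) = 15.514 °C.
Cooling required: 17.2 − (15.514) = 1.686 °C.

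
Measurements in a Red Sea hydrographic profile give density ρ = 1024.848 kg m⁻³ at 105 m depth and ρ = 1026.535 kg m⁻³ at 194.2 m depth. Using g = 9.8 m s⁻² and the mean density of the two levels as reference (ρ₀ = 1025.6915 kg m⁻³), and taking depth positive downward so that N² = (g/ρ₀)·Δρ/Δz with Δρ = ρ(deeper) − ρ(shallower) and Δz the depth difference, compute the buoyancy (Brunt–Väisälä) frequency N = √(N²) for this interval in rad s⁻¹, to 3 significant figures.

0.0134 rad s⁻¹

Δρ = 1026.535 − 1024.848 = 1.687 kg m⁻³ over Δz = 194.2 − 105 = 89.2 m.
N² = (9.8/1025.6915) × (1.687/89.2) = 1.8070 × 10⁻⁴ s⁻².
N = √(1.8070 × 10⁻⁴) = 0.013442 rad s⁻¹ ≈ 0.0134 rad s⁻¹.
N² > 0, so the interval is statically stable.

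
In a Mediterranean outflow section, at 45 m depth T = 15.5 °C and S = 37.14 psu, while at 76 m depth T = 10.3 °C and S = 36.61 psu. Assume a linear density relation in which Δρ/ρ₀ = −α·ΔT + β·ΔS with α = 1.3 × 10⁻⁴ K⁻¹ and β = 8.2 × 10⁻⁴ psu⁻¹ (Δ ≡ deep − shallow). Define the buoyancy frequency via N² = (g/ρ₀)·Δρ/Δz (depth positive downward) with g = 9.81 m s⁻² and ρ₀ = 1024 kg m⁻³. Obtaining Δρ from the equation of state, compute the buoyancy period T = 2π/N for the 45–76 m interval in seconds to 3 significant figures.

ΔT = -5.2 K, ΔS = -0.53 psu (deep − shallow).
Δρ/ρ₀ = −αΔT + βΔS = 6.76 × 10⁻⁴ − 4.346 × 10⁻⁴ = 2.414 × 10⁻⁴, so Δρ ≈ 0.2472 kg m⁻³.
N² = (g/ρ₀)·Δρ/Δz = g·(Δρ/ρ₀)/Δz = 9.81 × 2.414 × 10⁻⁴ / 31 = 7.6391 × 10⁻⁵ s⁻².
N = √(7.6391 × 10⁻⁵) = 8.7402 × 10⁻³ rad s⁻¹ → T = 2π/N = 718.88 s ≈ 719 s.

719 s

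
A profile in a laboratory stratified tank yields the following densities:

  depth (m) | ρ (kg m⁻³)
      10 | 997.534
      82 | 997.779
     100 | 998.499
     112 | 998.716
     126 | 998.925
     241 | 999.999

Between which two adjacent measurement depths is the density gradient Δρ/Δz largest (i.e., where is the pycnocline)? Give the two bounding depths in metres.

82–100 m

Compute the density gradient over each adjacent pair:
  10–82 m: Δρ/Δz = 0.245/72 = 3.4 × 10⁻³ kg m⁻⁴
  82–100 m: Δρ/Δz = 0.720/18 = 0.040 kg m⁻⁴
  100–112 m: Δρ/Δz = 0.217/12 = 0.018 kg m⁻⁴
  112–126 m: Δρ/Δz = 0.209/14 = 0.015 kg m⁻⁴
  126–241 m: Δρ/Δz = 1.074/115 = 9.3 × 10⁻³ kg m⁻⁴
The largest gradient is in the 82–100 m interval — the pycnocline.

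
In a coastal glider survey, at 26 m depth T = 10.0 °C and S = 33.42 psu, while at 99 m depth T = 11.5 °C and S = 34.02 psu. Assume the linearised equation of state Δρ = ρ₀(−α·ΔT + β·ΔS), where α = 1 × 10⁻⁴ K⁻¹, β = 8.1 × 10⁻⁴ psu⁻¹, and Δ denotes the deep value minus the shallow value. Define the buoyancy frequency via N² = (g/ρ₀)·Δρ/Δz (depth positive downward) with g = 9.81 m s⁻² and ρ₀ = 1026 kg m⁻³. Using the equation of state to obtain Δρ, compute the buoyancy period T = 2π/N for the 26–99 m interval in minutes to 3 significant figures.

15.6 min

ΔT = +1.5 K, ΔS = +0.60 psu (deep − shallow).
Δρ/ρ₀ = −αΔT + βΔS = -1.50 × 10⁻⁴ + 4.86 × 10⁻⁴ = 3.36 × 10⁻⁴, so Δρ ≈ 0.3447 kg m⁻³.
N² = (g/ρ₀)·Δρ/Δz = g·(Δρ/ρ₀)/Δz = 9.81 × 3.36 × 10⁻⁴ / 73 = 4.5153 × 10⁻⁵ s⁻².
N = √(4.5153 × 10⁻⁵) = 6.7196 × 10⁻³ rad s⁻¹ → T = 2π/N = 935.05 s = 15.584 min ≈ 15.6 min.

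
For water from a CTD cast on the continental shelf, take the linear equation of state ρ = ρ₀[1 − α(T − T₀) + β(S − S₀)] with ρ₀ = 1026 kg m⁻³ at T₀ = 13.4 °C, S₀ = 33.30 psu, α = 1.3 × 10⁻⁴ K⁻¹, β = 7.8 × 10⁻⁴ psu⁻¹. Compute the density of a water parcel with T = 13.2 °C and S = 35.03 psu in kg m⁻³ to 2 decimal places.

1027.41 kg m⁻³

T − T₀ = -0.2 K, S − S₀ = +1.73 psu.
Bracket = 1 − α·(-0.2) + β·(+1.73) = 1 + (1.3754 × 10⁻³) = 1.0013754.
ρ = 1026 × 1.0013754 = 1027.41 kg m⁻³.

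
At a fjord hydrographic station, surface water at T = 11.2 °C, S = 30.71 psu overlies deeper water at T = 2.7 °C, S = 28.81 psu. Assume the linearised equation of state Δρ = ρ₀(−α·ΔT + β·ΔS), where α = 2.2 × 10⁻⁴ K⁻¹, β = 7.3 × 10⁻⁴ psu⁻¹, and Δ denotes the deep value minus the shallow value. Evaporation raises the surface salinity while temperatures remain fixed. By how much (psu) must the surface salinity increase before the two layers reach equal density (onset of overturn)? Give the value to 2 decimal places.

Neutral buoyancy requires −α(T_deep − T_surf) + β(S_deep − S_surf′) = 0.
S_surf′ = S_deep − (α/β)·ΔT = 28.81 − (2.2 × 10⁻⁴/7.3 × 10⁻⁴)·(-8.5) = 31.3716 psu.
Increase required: 31.3716 − 30.71 = 0.6616 psu.

0.66 psu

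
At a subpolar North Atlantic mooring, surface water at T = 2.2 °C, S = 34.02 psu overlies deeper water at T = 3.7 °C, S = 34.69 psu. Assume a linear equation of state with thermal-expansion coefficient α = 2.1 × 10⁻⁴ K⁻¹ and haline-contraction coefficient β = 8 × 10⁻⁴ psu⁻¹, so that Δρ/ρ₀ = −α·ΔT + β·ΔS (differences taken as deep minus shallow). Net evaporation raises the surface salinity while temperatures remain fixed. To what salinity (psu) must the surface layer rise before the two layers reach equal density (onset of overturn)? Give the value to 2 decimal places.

34.30 psu

Neutral buoyancy requires −α(T_deep − T_surf) + β(S_deep − S_surf′) = 0.
S_surf′ = S_deep − (α/β)·ΔT = 34.69 − (2.1 × 10⁻⁴/8 × 10⁻⁴)·(+1.5) = 34.2963 psu.
Increase required: 34.2963 − 34.02 = 0.2763 psu.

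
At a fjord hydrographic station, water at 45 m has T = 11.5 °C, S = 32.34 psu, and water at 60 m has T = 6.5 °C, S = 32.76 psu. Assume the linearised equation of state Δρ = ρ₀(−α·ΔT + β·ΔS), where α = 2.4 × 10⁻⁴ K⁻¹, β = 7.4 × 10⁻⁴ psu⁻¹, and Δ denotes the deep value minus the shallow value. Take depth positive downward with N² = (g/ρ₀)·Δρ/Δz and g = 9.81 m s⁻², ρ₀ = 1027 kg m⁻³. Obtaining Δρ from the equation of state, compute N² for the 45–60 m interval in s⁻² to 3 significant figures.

ΔT = -5.0 K, ΔS = +0.42 psu (deep − shallow).
Δρ/ρ₀ = −αΔT + βΔS = 1.20 × 10⁻³ + 3.108 × 10⁻⁴ = 1.5108 × 10⁻³, so Δρ ≈ 1.552 kg m⁻³.
N² = (g/ρ₀)·Δρ/Δz = g·(Δρ/ρ₀)/Δz = 9.81 × 1.5108 × 10⁻³ / 15 = 9.8806 × 10⁻⁴ s⁻² ≈ 9.88 × 10⁻⁴ s⁻².

9.88 × 10⁻⁴ s⁻²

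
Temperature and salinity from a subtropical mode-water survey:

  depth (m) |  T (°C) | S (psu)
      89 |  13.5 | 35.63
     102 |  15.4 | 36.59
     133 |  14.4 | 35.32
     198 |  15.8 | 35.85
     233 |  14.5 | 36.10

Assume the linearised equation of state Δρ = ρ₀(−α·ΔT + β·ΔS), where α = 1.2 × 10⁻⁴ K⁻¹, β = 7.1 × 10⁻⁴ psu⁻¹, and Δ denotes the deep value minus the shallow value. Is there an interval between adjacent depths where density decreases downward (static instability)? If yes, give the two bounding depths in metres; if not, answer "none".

Evaluate Δρ/ρ₀ = −αΔT + βΔS across each adjacent pair:
  89–102 m: −αΔT+βΔS = −(1.2 × 10⁻⁴)(+1.9)+(7.1 × 10⁻⁴)(+0.96) = 4.5 × 10⁻⁴ → stable
  102–133 m: −αΔT+βΔS = −(1.2 × 10⁻⁴)(-1.0)+(7.1 × 10⁻⁴)(-1.27) = -7.8 × 10⁻⁴ → UNSTABLE
  133–198 m: −αΔT+βΔS = −(1.2 × 10⁻⁴)(+1.4)+(7.1 × 10⁻⁴)(+0.53) = 2.1 × 10⁻⁴ → stable
  198–233 m: −αΔT+βΔS = −(1.2 × 10⁻⁴)(-1.3)+(7.1 × 10⁻⁴)(+0.25) = 3.3 × 10⁻⁴ → stable
The 102–133 m interval has Δρ < 0: lighter water underlies denser water.

102–133 m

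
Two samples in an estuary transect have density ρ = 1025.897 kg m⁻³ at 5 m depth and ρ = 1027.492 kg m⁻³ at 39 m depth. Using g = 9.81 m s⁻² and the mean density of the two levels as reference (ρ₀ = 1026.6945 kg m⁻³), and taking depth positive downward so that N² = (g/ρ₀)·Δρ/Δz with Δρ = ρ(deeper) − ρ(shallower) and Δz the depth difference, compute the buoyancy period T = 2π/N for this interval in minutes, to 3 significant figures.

4.95 min

Δρ = 1027.492 − 1025.897 = 1.595 kg m⁻³ over Δz = 39 − 5 = 34 m.
N² = (9.81/1026.6945) × (1.595/34) = 4.4824 × 10⁻⁴ s⁻².
N = √(4.4824 × 10⁻⁴) = 0.021172 rad s⁻¹, so T = 2π/N = 296.77 s = 4.9462 min ≈ 4.95 min.
N² > 0, so the interval is statically stable.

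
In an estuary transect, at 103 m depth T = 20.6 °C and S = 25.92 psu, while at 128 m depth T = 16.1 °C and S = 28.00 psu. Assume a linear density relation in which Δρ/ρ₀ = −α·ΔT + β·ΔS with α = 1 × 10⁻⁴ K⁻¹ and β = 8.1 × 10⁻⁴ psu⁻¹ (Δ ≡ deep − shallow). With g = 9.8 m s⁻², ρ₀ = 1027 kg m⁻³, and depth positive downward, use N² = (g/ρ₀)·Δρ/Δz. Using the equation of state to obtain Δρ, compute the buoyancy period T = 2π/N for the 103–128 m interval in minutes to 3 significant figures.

ΔT = -4.5 K, ΔS = +2.08 psu (deep − shallow).
Δρ/ρ₀ = −αΔT + βΔS = 4.50 × 10⁻⁴ + 1.6848 × 10⁻³ = 2.1348 × 10⁻³, so Δρ ≈ 2.192 kg m⁻³.
N² = (g/ρ₀)·Δρ/Δz = g·(Δρ/ρ₀)/Δz = 9.8 × 2.1348 × 10⁻³ / 25 = 8.3684 × 10⁻⁴ s⁻².
N = √(8.3684 × 10⁻⁴) = 0.028928 rad s⁻¹ → T = 2π/N = 217.20 s = 3.6200 min ≈ 3.62 min.

3.62 min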